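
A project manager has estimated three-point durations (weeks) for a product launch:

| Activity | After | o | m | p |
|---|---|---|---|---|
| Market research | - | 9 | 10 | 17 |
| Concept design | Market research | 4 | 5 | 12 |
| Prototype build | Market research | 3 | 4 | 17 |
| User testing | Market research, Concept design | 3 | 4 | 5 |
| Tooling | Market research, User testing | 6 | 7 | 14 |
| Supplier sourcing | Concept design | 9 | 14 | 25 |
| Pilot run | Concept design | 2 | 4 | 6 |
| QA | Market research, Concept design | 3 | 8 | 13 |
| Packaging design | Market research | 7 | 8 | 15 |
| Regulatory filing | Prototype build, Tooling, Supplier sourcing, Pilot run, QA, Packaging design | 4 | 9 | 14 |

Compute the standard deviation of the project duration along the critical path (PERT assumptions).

te_Market research = (9 + 4·10 + 17)/6 = 66/6 = 11; σ²_Market research = ((17−9)/6)² = 1.778
te_Concept design = (4 + 4·5 + 12)/6 = 36/6 = 6; σ²_Concept design = ((12−4)/6)² = 1.778
te_Prototype build = (3 + 4·4 + 17)/6 = 36/6 = 6; σ²_Prototype build = ((17−3)/6)² = 5.444
te_User testing = (3 + 4·4 + 5)/6 = 24/6 = 4; σ²_User testing = ((5−3)/6)² = 0.111
te_Tooling = (6 + 4·7 + 14)/6 = 48/6 = 8; σ²_Tooling = ((14−6)/6)² = 1.778
te_Supplier sourcing = (9 + 4·14 + 25)/6 = 90/6 = 15; σ²_Supplier sourcing = ((25−9)/6)² = 7.111
te_Pilot run = (2 + 4·4 + 6)/6 = 24/6 = 4; σ²_Pilot run = ((6−2)/6)² = 0.444
te_QA = (3 + 4·8 + 13)/6 = 48/6 = 8; σ²_QA = ((13−3)/6)² = 2.778
te_Packaging design = (7 + 4·8 + 15)/6 = 54/6 = 9; σ²_Packaging design = ((15−7)/6)² = 1.778
te_Regulatory filing = (4 + 4·9 + 14)/6 = 54/6 = 9; σ²_Regulatory filing = ((14−4)/6)² = 2.778

Forward pass:
ES_Market research = 0; EF_Market research = 11
ES_Concept design = 11; EF_Concept design = 11+6 = 17
ES_Prototype build = 11; EF_Prototype build = 11+6 = 17
ES_User testing = max(EF_Market research=11, EF_Concept design=17) = 17; EF_User testing = 17+4 = 21
ES_Tooling = max(EF_Market research=11, EF_User testing=21) = 21; EF_Tooling = 21+8 = 29
ES_Supplier sourcing = 17; EF_Supplier sourcing = 17+15 = 32
ES_Pilot run = 17; EF_Pilot run = 17+4 = 21
ES_QA = max(EF_Market research=11, EF_Concept design=17) = 17; EF_QA = 17+8 = 25
ES_Packaging design = 11; EF_Packaging design = 11+9 = 20
ES_Regulatory filing = max(EF_Prototype build=17, EF_Tooling=29, EF_Supplier sourcing=32, EF_Pilot run=21, EF_QA=25, EF_Packaging design=20) = 32; EF_Regulatory filing = 32+9 = 41
Expected project duration μ = 41 weeks. Critical path: Market research → Concept design → Supplier sourcing → Regulatory filing.

Variance along critical path = 1.778 + 1.778 + 7.111 + 2.778 = 13.444
σ = √13.444 = 3.667 weeks

3.67 weeks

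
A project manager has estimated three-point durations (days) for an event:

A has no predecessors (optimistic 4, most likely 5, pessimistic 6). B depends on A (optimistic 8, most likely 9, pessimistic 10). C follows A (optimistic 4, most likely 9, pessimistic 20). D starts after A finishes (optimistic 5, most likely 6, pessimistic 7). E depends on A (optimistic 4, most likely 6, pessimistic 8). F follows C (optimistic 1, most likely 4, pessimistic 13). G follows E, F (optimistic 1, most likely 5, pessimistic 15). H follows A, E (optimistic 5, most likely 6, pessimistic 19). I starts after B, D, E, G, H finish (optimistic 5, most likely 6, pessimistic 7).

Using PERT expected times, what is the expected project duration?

32 days

te_A = (4 + 4·5 + 6)/6 = 30/6 = 5
te_B = (8 + 4·9 + 10)/6 = 54/6 = 9
te_C = (4 + 4·9 + 20)/6 = 60/6 = 10
te_D = (5 + 4·6 + 7)/6 = 36/6 = 6
te_E = (4 + 4·6 + 8)/6 = 36/6 = 6
te_F = (1 + 4·4 + 13)/6 = 30/6 = 5
te_G = (1 + 4·5 + 15)/6 = 36/6 = 6
te_H = (5 + 4·6 + 19)/6 = 48/6 = 8
te_I = (5 + 4·6 + 7)/6 = 36/6 = 6

Forward pass:
ES_A = 0; EF_A = 5
ES_B = 5; EF_B = 5+9 = 14
ES_C = 5; EF_C = 5+10 = 15
ES_D = 5; EF_D = 5+6 = 11
ES_E = 5; EF_E = 5+6 = 11
ES_F = 15; EF_F = 15+5 = 20
ES_G = max(EF_E=11, EF_F=20) = 20; EF_G = 20+6 = 26
ES_H = max(EF_A=5, EF_E=11) = 11; EF_H = 11+8 = 19
ES_I = max(EF_B=14, EF_D=11, EF_E=11, EF_G=26, EF_H=19) = 26; EF_I = 26+6 = 32
Expected project duration μ = 32 days. Critical path: A → C → F → G → I.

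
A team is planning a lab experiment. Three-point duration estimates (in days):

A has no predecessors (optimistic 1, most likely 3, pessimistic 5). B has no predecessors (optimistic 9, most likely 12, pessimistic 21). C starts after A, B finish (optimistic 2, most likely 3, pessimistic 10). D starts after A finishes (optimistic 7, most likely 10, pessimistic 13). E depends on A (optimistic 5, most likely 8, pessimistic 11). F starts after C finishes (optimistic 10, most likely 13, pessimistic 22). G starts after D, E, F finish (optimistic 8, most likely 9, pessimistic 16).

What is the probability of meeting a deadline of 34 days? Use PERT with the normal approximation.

te_A = (1 + 4·3 + 5)/6 = 18/6 = 3; σ²_A = ((5−1)/6)² = 0.444
te_B = (9 + 4·12 + 21)/6 = 78/6 = 13; σ²_B = ((21−9)/6)² = 4.000
te_C = (2 + 4·3 + 10)/6 = 24/6 = 4; σ²_C = ((10−2)/6)² = 1.778
te_D = (7 + 4·10 + 13)/6 = 60/6 = 10; σ²_D = ((13−7)/6)² = 1.000
te_E = (5 + 4·8 + 11)/6 = 48/6 = 8; σ²_E = ((11−5)/6)² = 1.000
te_F = (10 + 4·13 + 22)/6 = 84/6 = 14; σ²_F = ((22−10)/6)² = 4.000
te_G = (8 + 4·9 + 16)/6 = 60/6 = 10; σ²_G = ((16−8)/6)² = 1.778

Forward pass:
ES_A = 0; EF_A = 3
ES_B = 0; EF_B = 13
ES_C = max(EF_A=3, EF_B=13) = 13; EF_C = 13+4 = 17
ES_D = 3; EF_D = 3+10 = 13
ES_E = 3; EF_E = 3+8 = 11
ES_F = 17; EF_F = 17+14 = 31
ES_G = max(EF_D=13, EF_E=11, EF_F=31) = 31; EF_G = 31+10 = 41
Expected project duration μ = 41 days. Critical path: B → C → F → G.

Variance along critical path = 4.000 + 1.778 + 4.000 + 1.778 = 11.556; σ = √11.556 = 3.399 days.
Z = (34 − 41) / 3.399 = -2.059
P(T ≤ 34) = Φ(-2.059) ≈ 0.020

0.020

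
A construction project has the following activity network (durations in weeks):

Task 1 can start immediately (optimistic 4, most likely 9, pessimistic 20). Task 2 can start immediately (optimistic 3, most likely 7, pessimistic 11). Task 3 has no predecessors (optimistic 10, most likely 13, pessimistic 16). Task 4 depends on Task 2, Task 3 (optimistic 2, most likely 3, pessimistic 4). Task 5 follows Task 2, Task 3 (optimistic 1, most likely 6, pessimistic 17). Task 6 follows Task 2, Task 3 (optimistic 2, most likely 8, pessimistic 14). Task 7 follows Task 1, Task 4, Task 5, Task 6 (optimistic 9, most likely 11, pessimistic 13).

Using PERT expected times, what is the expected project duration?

te_Task 1 = (4 + 4·9 + 20)/6 = 60/6 = 10
te_Task 2 = (3 + 4·7 + 11)/6 = 42/6 = 7
te_Task 3 = (10 + 4·13 + 16)/6 = 78/6 = 13
te_Task 4 = (2 + 4·3 + 4)/6 = 18/6 = 3
te_Task 5 = (1 + 4·6 + 17)/6 = 42/6 = 7
te_Task 6 = (2 + 4·8 + 14)/6 = 48/6 = 8
te_Task 7 = (9 + 4·11 + 13)/6 = 66/6 = 11

Forward pass:
ES_Task 1 = 0; EF_Task 1 = 10
ES_Task 2 = 0; EF_Task 2 = 7
ES_Task 3 = 0; EF_Task 3 = 13
ES_Task 4 = max(EF_Task 2=7, EF_Task 3=13) = 13; EF_Task 4 = 13+3 = 16
ES_Task 5 = max(EF_Task 2=7, EF_Task 3=13) = 13; EF_Task 5 = 13+7 = 20
ES_Task 6 = max(EF_Task 2=7, EF_Task 3=13) = 13; EF_Task 6 = 13+8 = 21
ES_Task 7 = max(EF_Task 1=10, EF_Task 4=16, EF_Task 5=20, EF_Task 6=21) = 21; EF_Task 7 = 21+11 = 32
Expected project duration μ = 32 weeks. Critical path: Task 3 → Task 6 → Task 7.

32 weeks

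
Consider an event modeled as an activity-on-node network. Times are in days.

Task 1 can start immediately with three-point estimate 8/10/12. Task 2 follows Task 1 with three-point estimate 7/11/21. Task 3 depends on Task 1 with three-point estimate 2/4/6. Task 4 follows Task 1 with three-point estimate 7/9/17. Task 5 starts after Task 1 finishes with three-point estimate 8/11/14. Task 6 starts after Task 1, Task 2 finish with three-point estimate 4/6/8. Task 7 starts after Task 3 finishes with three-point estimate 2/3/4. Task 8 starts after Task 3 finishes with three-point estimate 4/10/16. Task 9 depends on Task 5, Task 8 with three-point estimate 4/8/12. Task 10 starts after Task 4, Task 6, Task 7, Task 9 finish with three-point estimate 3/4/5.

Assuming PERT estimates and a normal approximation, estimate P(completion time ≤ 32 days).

0.062

te_Task 1 = (8 + 4·10 + 12)/6 = 60/6 = 10; σ²_Task 1 = ((12−8)/6)² = 0.444
te_Task 2 = (7 + 4·11 + 21)/6 = 72/6 = 12; σ²_Task 2 = ((21−7)/6)² = 5.444
te_Task 3 = (2 + 4·4 + 6)/6 = 24/6 = 4; σ²_Task 3 = ((6−2)/6)² = 0.444
te_Task 4 = (7 + 4·9 + 17)/6 = 60/6 = 10; σ²_Task 4 = ((17−7)/6)² = 2.778
te_Task 5 = (8 + 4·11 + 14)/6 = 66/6 = 11; σ²_Task 5 = ((14−8)/6)² = 1.000
te_Task 6 = (4 + 4·6 + 8)/6 = 36/6 = 6; σ²_Task 6 = ((8−4)/6)² = 0.444
te_Task 7 = (2 + 4·3 + 4)/6 = 18/6 = 3; σ²_Task 7 = ((4−2)/6)² = 0.111
te_Task 8 = (4 + 4·10 + 16)/6 = 60/6 = 10; σ²_Task 8 = ((16−4)/6)² = 4.000
te_Task 9 = (4 + 4·8 + 12)/6 = 48/6 = 8; σ²_Task 9 = ((12−4)/6)² = 1.778
te_Task 10 = (3 + 4·4 + 5)/6 = 24/6 = 4; σ²_Task 10 = ((5−3)/6)² = 0.111

Forward pass:
ES_Task 1 = 0; EF_Task 1 = 10
ES_Task 2 = 10; EF_Task 2 = 10+12 = 22
ES_Task 3 = 10; EF_Task 3 = 10+4 = 14
ES_Task 4 = 10; EF_Task 4 = 10+10 = 20
ES_Task 5 = 10; EF_Task 5 = 10+11 = 21
ES_Task 6 = max(EF_Task 1=10, EF_Task 2=22) = 22; EF_Task 6 = 22+6 = 28
ES_Task 7 = 14; EF_Task 7 = 14+3 = 17
ES_Task 8 = 14; EF_Task 8 = 14+10 = 24
ES_Task 9 = max(EF_Task 5=21, EF_Task 8=24) = 24; EF_Task 9 = 24+8 = 32
ES_Task 10 = max(EF_Task 4=20, EF_Task 6=28, EF_Task 7=17, EF_Task 9=32) = 32; EF_Task 10 = 32+4 = 36
Expected project duration μ = 36 days. Critical path: Task 1 → Task 3 → Task 8 → Task 9 → Task 10.

Variance along critical path = 0.444 + 0.444 + 4.000 + 1.778 + 0.111 = 6.778; σ = √6.778 = 2.603 days.
Z = (32 − 36) / 2.603 = -1.536
P(T ≤ 32) = Φ(-1.536) ≈ 0.062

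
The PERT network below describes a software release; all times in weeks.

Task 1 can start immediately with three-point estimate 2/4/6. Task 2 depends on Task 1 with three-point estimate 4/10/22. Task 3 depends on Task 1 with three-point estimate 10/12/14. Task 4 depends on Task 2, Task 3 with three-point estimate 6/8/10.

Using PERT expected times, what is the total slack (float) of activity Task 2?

te_Task 1 = (2 + 4·4 + 6)/6 = 24/6 = 4
te_Task 2 = (4 + 4·10 + 22)/6 = 66/6 = 11
te_Task 3 = (10 + 4·12 + 14)/6 = 72/6 = 12
te_Task 4 = (6 + 4·8 + 10)/6 = 48/6 = 8

Forward pass:
ES_Task 1 = 0; EF_Task 1 = 4
ES_Task 2 = 4; EF_Task 2 = 4+11 = 15
ES_Task 3 = 4; EF_Task 3 = 4+12 = 16
ES_Task 4 = max(EF_Task 2=15, EF_Task 3=16) = 16; EF_Task 4 = 16+8 = 24
Expected project duration μ = 24 weeks. Critical path: Task 1 → Task 3 → Task 4.

Backward pass:
LF_Task 4 = 24; LS_Task 4 = 24−8 = 16
LF_Task 3 = LS_Task 4 = 16; LS_Task 3 = 16−12 = 4
LF_Task 2 = LS_Task 4 = 16; LS_Task 2 = 16−11 = 5
LF_Task 1 = min(LS_Task 2=5, LS_Task 3=4) = 4; LS_Task 1 = 4−4 = 0
Slack_Task 2 = LS_Task 2 − ES_Task 2 = 5 − 4 = 1

1 weeks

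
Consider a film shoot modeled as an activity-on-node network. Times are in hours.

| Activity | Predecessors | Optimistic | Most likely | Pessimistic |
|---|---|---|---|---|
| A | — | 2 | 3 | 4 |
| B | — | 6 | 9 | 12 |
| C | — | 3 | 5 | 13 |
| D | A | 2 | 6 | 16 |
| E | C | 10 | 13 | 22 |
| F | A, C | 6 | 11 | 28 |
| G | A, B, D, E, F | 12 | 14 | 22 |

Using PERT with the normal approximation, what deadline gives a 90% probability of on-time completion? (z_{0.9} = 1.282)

te_A = (2 + 4·3 + 4)/6 = 18/6 = 3; σ²_A = ((4−2)/6)² = 0.111
te_B = (6 + 4·9 + 12)/6 = 54/6 = 9; σ²_B = ((12−6)/6)² = 1.000
te_C = (3 + 4·5 + 13)/6 = 36/6 = 6; σ²_C = ((13−3)/6)² = 2.778
te_D = (2 + 4·6 + 16)/6 = 42/6 = 7; σ²_D = ((16−2)/6)² = 5.444
te_E = (10 + 4·13 + 22)/6 = 84/6 = 14; σ²_E = ((22−10)/6)² = 4.000
te_F = (6 + 4·11 + 28)/6 = 78/6 = 13; σ²_F = ((28−6)/6)² = 13.444
te_G = (12 + 4·14 + 22)/6 = 90/6 = 15; σ²_G = ((22−12)/6)² = 2.778

Forward pass:
ES_A = 0; EF_A = 3
ES_B = 0; EF_B = 9
ES_C = 0; EF_C = 6
ES_D = 3; EF_D = 3+7 = 10
ES_E = 6; EF_E = 6+14 = 20
ES_F = max(EF_A=3, EF_C=6) = 6; EF_F = 6+13 = 19
ES_G = max(EF_A=3, EF_B=9, EF_D=10, EF_E=20, EF_F=19) = 20; EF_G = 20+15 = 35
Expected project duration μ = 35 hours. Critical path: C → E → G.

Variance along critical path = 2.778 + 4.000 + 2.778 = 9.556; σ = 3.091 hours.
D = μ + z·σ = 35 + 1.282·3.091 = 39.0 hours

39.0 hours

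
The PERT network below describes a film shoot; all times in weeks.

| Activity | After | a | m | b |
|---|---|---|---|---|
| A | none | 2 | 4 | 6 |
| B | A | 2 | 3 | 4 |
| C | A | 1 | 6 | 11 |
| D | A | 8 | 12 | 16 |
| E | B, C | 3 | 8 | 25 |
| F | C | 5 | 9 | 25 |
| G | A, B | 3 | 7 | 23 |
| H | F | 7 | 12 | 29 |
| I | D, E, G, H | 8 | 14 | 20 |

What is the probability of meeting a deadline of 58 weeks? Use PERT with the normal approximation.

te_A = (2 + 4·4 + 6)/6 = 24/6 = 4; σ²_A = ((6−2)/6)² = 0.444
te_B = (2 + 4·3 + 4)/6 = 18/6 = 3; σ²_B = ((4−2)/6)² = 0.111
te_C = (1 + 4·6 + 11)/6 = 36/6 = 6; σ²_C = ((11−1)/6)² = 2.778
te_D = (8 + 4·12 + 16)/6 = 72/6 = 12; σ²_D = ((16−8)/6)² = 1.778
te_E = (3 + 4·8 + 25)/6 = 60/6 = 10; σ²_E = ((25−3)/6)² = 13.444
te_F = (5 + 4·9 + 25)/6 = 66/6 = 11; σ²_F = ((25−5)/6)² = 11.111
te_G = (3 + 4·7 + 23)/6 = 54/6 = 9; σ²_G = ((23−3)/6)² = 11.111
te_H = (7 + 4·12 + 29)/6 = 84/6 = 14; σ²_H = ((29−7)/6)² = 13.444
te_I = (8 + 4·14 + 20)/6 = 84/6 = 14; σ²_I = ((20−8)/6)² = 4.000

Forward pass:
ES_A = 0; EF_A = 4
ES_B = 4; EF_B = 4+3 = 7
ES_C = 4; EF_C = 4+6 = 10
ES_D = 4; EF_D = 4+12 = 16
ES_E = max(EF_B=7, EF_C=10) = 10; EF_E = 10+10 = 20
ES_F = 10; EF_F = 10+11 = 21
ES_G = max(EF_A=4, EF_B=7) = 7; EF_G = 7+9 = 16
ES_H = 21; EF_H = 21+14 = 35
ES_I = max(EF_D=16, EF_E=20, EF_G=16, EF_H=35) = 35; EF_I = 35+14 = 49
Expected project duration μ = 49 weeks. Critical path: A → C → F → H → I.

Variance along critical path = 0.444 + 2.778 + 11.111 + 13.444 + 4.000 = 31.778; σ = √31.778 = 5.637 weeks.
Z = (58 − 49) / 5.637 = 1.597
P(T ≤ 58) = Φ(1.597) ≈ 0.945

0.945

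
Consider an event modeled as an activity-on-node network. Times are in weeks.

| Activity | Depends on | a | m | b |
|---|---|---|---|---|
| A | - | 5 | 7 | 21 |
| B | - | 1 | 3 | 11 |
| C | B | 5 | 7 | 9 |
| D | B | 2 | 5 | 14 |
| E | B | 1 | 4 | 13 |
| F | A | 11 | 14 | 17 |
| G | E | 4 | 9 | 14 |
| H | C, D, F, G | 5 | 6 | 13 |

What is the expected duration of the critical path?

te_A = (5 + 4·7 + 21)/6 = 54/6 = 9
te_B = (1 + 4·3 + 11)/6 = 24/6 = 4
te_C = (5 + 4·7 + 9)/6 = 42/6 = 7
te_D = (2 + 4·5 + 14)/6 = 36/6 = 6
te_E = (1 + 4·4 + 13)/6 = 30/6 = 5
te_F = (11 + 4·14 + 17)/6 = 84/6 = 14
te_G = (4 + 4·9 + 14)/6 = 54/6 = 9
te_H = (5 + 4·6 + 13)/6 = 42/6 = 7

Forward pass:
ES_A = 0; EF_A = 9
ES_B = 0; EF_B = 4
ES_C = 4; EF_C = 4+7 = 11
ES_D = 4; EF_D = 4+6 = 10
ES_E = 4; EF_E = 4+5 = 9
ES_F = 9; EF_F = 9+14 = 23
ES_G = 9; EF_G = 9+9 = 18
ES_H = max(EF_C=11, EF_D=10, EF_F=23, EF_G=18) = 23; EF_H = 23+7 = 30
Expected project duration μ = 30 weeks. Critical path: A → F → H.

30 weeks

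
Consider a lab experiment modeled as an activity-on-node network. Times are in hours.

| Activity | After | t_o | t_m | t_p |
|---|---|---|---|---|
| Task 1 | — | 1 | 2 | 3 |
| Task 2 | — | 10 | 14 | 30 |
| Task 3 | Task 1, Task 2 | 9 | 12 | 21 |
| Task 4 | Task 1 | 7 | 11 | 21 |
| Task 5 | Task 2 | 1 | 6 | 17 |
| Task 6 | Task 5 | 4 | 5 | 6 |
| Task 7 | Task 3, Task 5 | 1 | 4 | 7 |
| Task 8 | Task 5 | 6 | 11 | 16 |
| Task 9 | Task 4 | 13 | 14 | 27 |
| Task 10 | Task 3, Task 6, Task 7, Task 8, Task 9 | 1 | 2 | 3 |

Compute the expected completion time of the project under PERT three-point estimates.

36 hours

te_Task 1 = (1 + 4·2 + 3)/6 = 12/6 = 2
te_Task 2 = (10 + 4·14 + 30)/6 = 96/6 = 16
te_Task 3 = (9 + 4·12 + 21)/6 = 78/6 = 13
te_Task 4 = (7 + 4·11 + 21)/6 = 72/6 = 12
te_Task 5 = (1 + 4·6 + 17)/6 = 42/6 = 7
te_Task 6 = (4 + 4·5 + 6)/6 = 30/6 = 5
te_Task 7 = (1 + 4·4 + 7)/6 = 24/6 = 4
te_Task 8 = (6 + 4·11 + 16)/6 = 66/6 = 11
te_Task 9 = (13 + 4·14 + 27)/6 = 96/6 = 16
te_Task 10 = (1 + 4·2 + 3)/6 = 12/6 = 2

Forward pass:
ES_Task 1 = 0; EF_Task 1 = 2
ES_Task 2 = 0; EF_Task 2 = 16
ES_Task 3 = max(EF_Task 1=2, EF_Task 2=16) = 16; EF_Task 3 = 16+13 = 29
ES_Task 4 = 2; EF_Task 4 = 2+12 = 14
ES_Task 5 = 16; EF_Task 5 = 16+7 = 23
ES_Task 6 = 23; EF_Task 6 = 23+5 = 28
ES_Task 7 = max(EF_Task 3=29, EF_Task 5=23) = 29; EF_Task 7 = 29+4 = 33
ES_Task 8 = 23; EF_Task 8 = 23+11 = 34
ES_Task 9 = 14; EF_Task 9 = 14+16 = 30
ES_Task 10 = max(EF_Task 3=29, EF_Task 6=28, EF_Task 7=33, EF_Task 8=34, EF_Task 9=30) = 34; EF_Task 10 = 34+2 = 36
Expected project duration μ = 36 hours. Critical path: Task 2 → Task 5 → Task 8 → Task 10.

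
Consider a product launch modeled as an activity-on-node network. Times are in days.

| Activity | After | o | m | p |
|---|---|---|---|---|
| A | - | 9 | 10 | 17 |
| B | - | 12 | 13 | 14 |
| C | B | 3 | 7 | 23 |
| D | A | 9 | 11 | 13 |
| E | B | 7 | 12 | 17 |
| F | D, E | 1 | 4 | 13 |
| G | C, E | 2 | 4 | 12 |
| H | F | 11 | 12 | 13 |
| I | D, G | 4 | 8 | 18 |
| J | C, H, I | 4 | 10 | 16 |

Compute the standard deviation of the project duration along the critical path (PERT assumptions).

3.32 days

te_A = (9 + 4·10 + 17)/6 = 66/6 = 11; σ²_A = ((17−9)/6)² = 1.778
te_B = (12 + 4·13 + 14)/6 = 78/6 = 13; σ²_B = ((14−12)/6)² = 0.111
te_C = (3 + 4·7 + 23)/6 = 54/6 = 9; σ²_C = ((23−3)/6)² = 11.111
te_D = (9 + 4·11 + 13)/6 = 66/6 = 11; σ²_D = ((13−9)/6)² = 0.444
te_E = (7 + 4·12 + 17)/6 = 72/6 = 12; σ²_E = ((17−7)/6)² = 2.778
te_F = (1 + 4·4 + 13)/6 = 30/6 = 5; σ²_F = ((13−1)/6)² = 4.000
te_G = (2 + 4·4 + 12)/6 = 30/6 = 5; σ²_G = ((12−2)/6)² = 2.778
te_H = (11 + 4·12 + 13)/6 = 72/6 = 12; σ²_H = ((13−11)/6)² = 0.111
te_I = (4 + 4·8 + 18)/6 = 54/6 = 9; σ²_I = ((18−4)/6)² = 5.444
te_J = (4 + 4·10 + 16)/6 = 60/6 = 10; σ²_J = ((16−4)/6)² = 4.000

Forward pass:
ES_A = 0; EF_A = 11
ES_B = 0; EF_B = 13
ES_C = 13; EF_C = 13+9 = 22
ES_D = 11; EF_D = 11+11 = 22
ES_E = 13; EF_E = 13+12 = 25
ES_F = max(EF_D=22, EF_E=25) = 25; EF_F = 25+5 = 30
ES_G = max(EF_C=22, EF_E=25) = 25; EF_G = 25+5 = 30
ES_H = 30; EF_H = 30+12 = 42
ES_I = max(EF_D=22, EF_G=30) = 30; EF_I = 30+9 = 39
ES_J = max(EF_C=22, EF_H=42, EF_I=39) = 42; EF_J = 42+10 = 52
Expected project duration μ = 52 days. Critical path: B → E → F → H → J.

Variance along critical path = 0.111 + 2.778 + 4.000 + 0.111 + 4.000 = 11.000
σ = √11.000 = 3.317 days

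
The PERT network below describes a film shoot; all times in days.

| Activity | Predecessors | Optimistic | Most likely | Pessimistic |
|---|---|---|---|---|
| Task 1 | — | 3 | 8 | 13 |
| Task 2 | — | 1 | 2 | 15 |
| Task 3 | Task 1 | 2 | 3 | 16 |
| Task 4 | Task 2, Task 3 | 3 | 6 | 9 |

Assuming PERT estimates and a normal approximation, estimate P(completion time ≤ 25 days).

0.976

te_Task 1 = (3 + 4·8 + 13)/6 = 48/6 = 8; σ²_Task 1 = ((13−3)/6)² = 2.778
te_Task 2 = (1 + 4·2 + 15)/6 = 24/6 = 4; σ²_Task 2 = ((15−1)/6)² = 5.444
te_Task 3 = (2 + 4·3 + 16)/6 = 30/6 = 5; σ²_Task 3 = ((16−2)/6)² = 5.444
te_Task 4 = (3 + 4·6 + 9)/6 = 36/6 = 6; σ²_Task 4 = ((9−3)/6)² = 1.000

Forward pass:
ES_Task 1 = 0; EF_Task 1 = 8
ES_Task 2 = 0; EF_Task 2 = 4
ES_Task 3 = 8; EF_Task 3 = 8+5 = 13
ES_Task 4 = max(EF_Task 2=4, EF_Task 3=13) = 13; EF_Task 4 = 13+6 = 19
Expected project duration μ = 19 days. Critical path: Task 1 → Task 3 → Task 4.

Variance along critical path = 2.778 + 5.444 + 1.000 = 9.222; σ = √9.222 = 3.037 days.
Z = (25 − 19) / 3.037 = 1.976
P(T ≤ 25) = Φ(1.976) ≈ 0.976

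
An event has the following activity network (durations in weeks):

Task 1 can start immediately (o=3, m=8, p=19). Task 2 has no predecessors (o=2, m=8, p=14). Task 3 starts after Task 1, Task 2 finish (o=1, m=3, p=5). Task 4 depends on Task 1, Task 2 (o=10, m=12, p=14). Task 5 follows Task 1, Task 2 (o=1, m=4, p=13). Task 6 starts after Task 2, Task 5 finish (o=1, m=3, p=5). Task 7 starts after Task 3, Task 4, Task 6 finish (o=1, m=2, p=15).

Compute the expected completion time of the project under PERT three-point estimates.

25 weeks

te_Task 1 = (3 + 4·8 + 19)/6 = 54/6 = 9
te_Task 2 = (2 + 4·8 + 14)/6 = 48/6 = 8
te_Task 3 = (1 + 4·3 + 5)/6 = 18/6 = 3
te_Task 4 = (10 + 4·12 + 14)/6 = 72/6 = 12
te_Task 5 = (1 + 4·4 + 13)/6 = 30/6 = 5
te_Task 6 = (1 + 4·3 + 5)/6 = 18/6 = 3
te_Task 7 = (1 + 4·2 + 15)/6 = 24/6 = 4

Forward pass:
ES_Task 1 = 0; EF_Task 1 = 9
ES_Task 2 = 0; EF_Task 2 = 8
ES_Task 3 = max(EF_Task 1=9, EF_Task 2=8) = 9; EF_Task 3 = 9+3 = 12
ES_Task 4 = max(EF_Task 1=9, EF_Task 2=8) = 9; EF_Task 4 = 9+12 = 21
ES_Task 5 = max(EF_Task 1=9, EF_Task 2=8) = 9; EF_Task 5 = 9+5 = 14
ES_Task 6 = max(EF_Task 2=8, EF_Task 5=14) = 14; EF_Task 6 = 14+3 = 17
ES_Task 7 = max(EF_Task 3=12, EF_Task 4=21, EF_Task 6=17) = 21; EF_Task 7 = 21+4 = 25
Expected project duration μ = 25 weeks. Critical path: Task 1 → Task 4 → Task 7.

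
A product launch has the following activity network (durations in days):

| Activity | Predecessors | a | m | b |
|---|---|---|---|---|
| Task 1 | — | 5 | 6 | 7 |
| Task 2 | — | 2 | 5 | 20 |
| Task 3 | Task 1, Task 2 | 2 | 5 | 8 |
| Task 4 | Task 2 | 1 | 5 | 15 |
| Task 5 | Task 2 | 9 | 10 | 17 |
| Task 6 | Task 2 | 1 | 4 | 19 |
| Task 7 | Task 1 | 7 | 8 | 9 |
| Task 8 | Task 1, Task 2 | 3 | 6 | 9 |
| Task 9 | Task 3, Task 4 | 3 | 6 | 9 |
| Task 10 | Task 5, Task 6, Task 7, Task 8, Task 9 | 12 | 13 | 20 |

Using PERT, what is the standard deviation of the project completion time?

te_Task 1 = (5 + 4·6 + 7)/6 = 36/6 = 6; σ²_Task 1 = ((7−5)/6)² = 0.111
te_Task 2 = (2 + 4·5 + 20)/6 = 42/6 = 7; σ²_Task 2 = ((20−2)/6)² = 9.000
te_Task 3 = (2 + 4·5 + 8)/6 = 30/6 = 5; σ²_Task 3 = ((8−2)/6)² = 1.000
te_Task 4 = (1 + 4·5 + 15)/6 = 36/6 = 6; σ²_Task 4 = ((15−1)/6)² = 5.444
te_Task 5 = (9 + 4·10 + 17)/6 = 66/6 = 11; σ²_Task 5 = ((17−9)/6)² = 1.778
te_Task 6 = (1 + 4·4 + 19)/6 = 36/6 = 6; σ²_Task 6 = ((19−1)/6)² = 9.000
te_Task 7 = (7 + 4·8 + 9)/6 = 48/6 = 8; σ²_Task 7 = ((9−7)/6)² = 0.111
te_Task 8 = (3 + 4·6 + 9)/6 = 36/6 = 6; σ²_Task 8 = ((9−3)/6)² = 1.000
te_Task 9 = (3 + 4·6 + 9)/6 = 36/6 = 6; σ²_Task 9 = ((9−3)/6)² = 1.000
te_Task 10 = (12 + 4·13 + 20)/6 = 84/6 = 14; σ²_Task 10 = ((20−12)/6)² = 1.778

Forward pass:
ES_Task 1 = 0; EF_Task 1 = 6
ES_Task 2 = 0; EF_Task 2 = 7
ES_Task 3 = max(EF_Task 1=6, EF_Task 2=7) = 7; EF_Task 3 = 7+5 = 12
ES_Task 4 = 7; EF_Task 4 = 7+6 = 13
ES_Task 5 = 7; EF_Task 5 = 7+11 = 18
ES_Task 6 = 7; EF_Task 6 = 7+6 = 13
ES_Task 7 = 6; EF_Task 7 = 6+8 = 14
ES_Task 8 = max(EF_Task 1=6, EF_Task 2=7) = 7; EF_Task 8 = 7+6 = 13
ES_Task 9 = max(EF_Task 3=12, EF_Task 4=13) = 13; EF_Task 9 = 13+6 = 19
ES_Task 10 = max(EF_Task 5=18, EF_Task 6=13, EF_Task 7=14, EF_Task 8=13, EF_Task 9=19) = 19; EF_Task 10 = 19+14 = 33
Expected project duration μ = 33 days. Critical path: Task 2 → Task 4 → Task 9 → Task 10.

Variance along critical path = 9.000 + 5.444 + 1.000 + 1.778 = 17.222
σ = √17.222 = 4.150 days

4.15 days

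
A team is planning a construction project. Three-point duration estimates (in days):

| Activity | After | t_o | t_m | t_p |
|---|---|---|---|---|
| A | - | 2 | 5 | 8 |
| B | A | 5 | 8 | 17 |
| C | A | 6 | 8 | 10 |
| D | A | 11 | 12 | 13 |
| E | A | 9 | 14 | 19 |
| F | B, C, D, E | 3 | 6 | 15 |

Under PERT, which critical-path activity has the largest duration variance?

F

te_A = (2 + 4·5 + 8)/6 = 30/6 = 5; σ²_A = ((8−2)/6)² = 1.000
te_B = (5 + 4·8 + 17)/6 = 54/6 = 9; σ²_B = ((17−5)/6)² = 4.000
te_C = (6 + 4·8 + 10)/6 = 48/6 = 8; σ²_C = ((10−6)/6)² = 0.444
te_D = (11 + 4·12 + 13)/6 = 72/6 = 12; σ²_D = ((13−11)/6)² = 0.111
te_E = (9 + 4·14 + 19)/6 = 84/6 = 14; σ²_E = ((19−9)/6)² = 2.778
te_F = (3 + 4·6 + 15)/6 = 42/6 = 7; σ²_F = ((15−3)/6)² = 4.000

Forward pass:
ES_A = 0; EF_A = 5
ES_B = 5; EF_B = 5+9 = 14
ES_C = 5; EF_C = 5+8 = 13
ES_D = 5; EF_D = 5+12 = 17
ES_E = 5; EF_E = 5+14 = 19
ES_F = max(EF_B=14, EF_C=13, EF_D=17, EF_E=19) = 19; EF_F = 19+7 = 26
Expected project duration μ = 26 days. Critical path: A → E → F.

Variances on critical path: σ²_A=1.000, σ²_E=2.778, σ²_F=4.000.
Largest is σ²_F = 4.000.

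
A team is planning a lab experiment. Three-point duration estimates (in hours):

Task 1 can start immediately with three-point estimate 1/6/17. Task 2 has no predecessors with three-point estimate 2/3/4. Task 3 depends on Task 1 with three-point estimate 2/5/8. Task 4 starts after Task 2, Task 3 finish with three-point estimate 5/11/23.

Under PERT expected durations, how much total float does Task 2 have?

9 hours

te_Task 1 = (1 + 4·6 + 17)/6 = 42/6 = 7
te_Task 2 = (2 + 4·3 + 4)/6 = 18/6 = 3
te_Task 3 = (2 + 4·5 + 8)/6 = 30/6 = 5
te_Task 4 = (5 + 4·11 + 23)/6 = 72/6 = 12

Forward pass:
ES_Task 1 = 0; EF_Task 1 = 7
ES_Task 2 = 0; EF_Task 2 = 3
ES_Task 3 = 7; EF_Task 3 = 7+5 = 12
ES_Task 4 = max(EF_Task 2=3, EF_Task 3=12) = 12; EF_Task 4 = 12+12 = 24
Expected project duration μ = 24 hours. Critical path: Task 1 → Task 3 → Task 4.

Backward pass:
LF_Task 4 = 24; LS_Task 4 = 24−12 = 12
LF_Task 3 = LS_Task 4 = 12; LS_Task 3 = 12−5 = 7
LF_Task 2 = LS_Task 4 = 12; LS_Task 2 = 12−3 = 9
LF_Task 1 = LS_Task 3 = 7; LS_Task 1 = 7−7 = 0
Slack_Task 2 = LS_Task 2 − ES_Task 2 = 9 − 0 = 9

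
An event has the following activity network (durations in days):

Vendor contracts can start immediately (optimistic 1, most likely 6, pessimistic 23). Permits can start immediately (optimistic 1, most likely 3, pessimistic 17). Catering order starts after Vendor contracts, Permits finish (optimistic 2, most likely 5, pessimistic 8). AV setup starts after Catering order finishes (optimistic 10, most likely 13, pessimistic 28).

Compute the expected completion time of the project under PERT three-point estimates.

te_Vendor contracts = (1 + 4·6 + 23)/6 = 48/6 = 8
te_Permits = (1 + 4·3 + 17)/6 = 30/6 = 5
te_Catering order = (2 + 4·5 + 8)/6 = 30/6 = 5
te_AV setup = (10 + 4·13 + 28)/6 = 90/6 = 15

Forward pass:
ES_Vendor contracts = 0; EF_Vendor contracts = 8
ES_Permits = 0; EF_Permits = 5
ES_Catering order = max(EF_Vendor contracts=8, EF_Permits=5) = 8; EF_Catering order = 8+5 = 13
ES_AV setup = 13; EF_AV setup = 13+15 = 28
Expected project duration μ = 28 days. Critical path: Vendor contracts → Catering order → AV setup.

28 days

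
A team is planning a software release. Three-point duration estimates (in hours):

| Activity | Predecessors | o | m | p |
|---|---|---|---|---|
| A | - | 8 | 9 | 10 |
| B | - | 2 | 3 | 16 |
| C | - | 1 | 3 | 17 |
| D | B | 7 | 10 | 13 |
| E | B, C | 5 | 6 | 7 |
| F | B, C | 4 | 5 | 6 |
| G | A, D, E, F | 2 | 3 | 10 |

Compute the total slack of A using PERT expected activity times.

te_A = (8 + 4·9 + 10)/6 = 54/6 = 9
te_B = (2 + 4·3 + 16)/6 = 30/6 = 5
te_C = (1 + 4·3 + 17)/6 = 30/6 = 5
te_D = (7 + 4·10 + 13)/6 = 60/6 = 10
te_E = (5 + 4·6 + 7)/6 = 36/6 = 6
te_F = (4 + 4·5 + 6)/6 = 30/6 = 5
te_G = (2 + 4·3 + 10)/6 = 24/6 = 4

Forward pass:
ES_A = 0; EF_A = 9
ES_B = 0; EF_B = 5
ES_C = 0; EF_C = 5
ES_D = 5; EF_D = 5+10 = 15
ES_E = max(EF_B=5, EF_C=5) = 5; EF_E = 5+6 = 11
ES_F = max(EF_B=5, EF_C=5) = 5; EF_F = 5+5 = 10
ES_G = max(EF_A=9, EF_D=15, EF_E=11, EF_F=10) = 15; EF_G = 15+4 = 19
Expected project duration μ = 19 hours. Critical path: B → D → G.

Backward pass:
LF_G = 19; LS_G = 19−4 = 15
LF_F = LS_G = 15; LS_F = 15−5 = 10
LF_E = LS_G = 15; LS_E = 15−6 = 9
LF_D = LS_G = 15; LS_D = 15−10 = 5
LF_C = min(LS_E=9, LS_F=10) = 9; LS_C = 9−5 = 4
LF_B = min(LS_D=5, LS_E=9, LS_F=10) = 5; LS_B = 5−5 = 0
LF_A = LS_G = 15; LS_A = 15−9 = 6
Slack_A = LS_A − ES_A = 6 − 0 = 6

6 hours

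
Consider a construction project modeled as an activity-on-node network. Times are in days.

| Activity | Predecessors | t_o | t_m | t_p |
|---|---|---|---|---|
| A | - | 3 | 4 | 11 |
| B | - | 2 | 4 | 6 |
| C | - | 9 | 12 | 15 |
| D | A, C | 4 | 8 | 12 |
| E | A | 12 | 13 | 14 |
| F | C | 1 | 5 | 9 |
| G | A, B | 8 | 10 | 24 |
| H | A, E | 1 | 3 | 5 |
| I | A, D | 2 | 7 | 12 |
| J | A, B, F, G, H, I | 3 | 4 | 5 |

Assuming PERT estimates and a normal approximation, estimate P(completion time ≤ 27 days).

te_A = (3 + 4·4 + 11)/6 = 30/6 = 5; σ²_A = ((11−3)/6)² = 1.778
te_B = (2 + 4·4 + 6)/6 = 24/6 = 4; σ²_B = ((6−2)/6)² = 0.444
te_C = (9 + 4·12 + 15)/6 = 72/6 = 12; σ²_C = ((15−9)/6)² = 1.000
te_D = (4 + 4·8 + 12)/6 = 48/6 = 8; σ²_D = ((12−4)/6)² = 1.778
te_E = (12 + 4·13 + 14)/6 = 78/6 = 13; σ²_E = ((14−12)/6)² = 0.111
te_F = (1 + 4·5 + 9)/6 = 30/6 = 5; σ²_F = ((9−1)/6)² = 1.778
te_G = (8 + 4·10 + 24)/6 = 72/6 = 12; σ²_G = ((24−8)/6)² = 7.111
te_H = (1 + 4·3 + 5)/6 = 18/6 = 3; σ²_H = ((5−1)/6)² = 0.444
te_I = (2 + 4·7 + 12)/6 = 42/6 = 7; σ²_I = ((12−2)/6)² = 2.778
te_J = (3 + 4·4 + 5)/6 = 24/6 = 4; σ²_J = ((5−3)/6)² = 0.111

Forward pass:
ES_A = 0; EF_A = 5
ES_B = 0; EF_B = 4
ES_C = 0; EF_C = 12
ES_D = max(EF_A=5, EF_C=12) = 12; EF_D = 12+8 = 20
ES_E = 5; EF_E = 5+13 = 18
ES_F = 12; EF_F = 12+5 = 17
ES_G = max(EF_A=5, EF_B=4) = 5; EF_G = 5+12 = 17
ES_H = max(EF_A=5, EF_E=18) = 18; EF_H = 18+3 = 21
ES_I = max(EF_A=5, EF_D=20) = 20; EF_I = 20+7 = 27
ES_J = max(EF_A=5, EF_B=4, EF_F=17, EF_G=17, EF_H=21, EF_I=27) = 27; EF_J = 27+4 = 31
Expected project duration μ = 31 days. Critical path: C → D → I → J.

Variance along critical path = 1.000 + 1.778 + 2.778 + 0.111 = 5.667; σ = √5.667 = 2.380 days.
Z = (27 − 31) / 2.380 = -1.680
P(T ≤ 27) = Φ(-1.680) ≈ 0.046

0.046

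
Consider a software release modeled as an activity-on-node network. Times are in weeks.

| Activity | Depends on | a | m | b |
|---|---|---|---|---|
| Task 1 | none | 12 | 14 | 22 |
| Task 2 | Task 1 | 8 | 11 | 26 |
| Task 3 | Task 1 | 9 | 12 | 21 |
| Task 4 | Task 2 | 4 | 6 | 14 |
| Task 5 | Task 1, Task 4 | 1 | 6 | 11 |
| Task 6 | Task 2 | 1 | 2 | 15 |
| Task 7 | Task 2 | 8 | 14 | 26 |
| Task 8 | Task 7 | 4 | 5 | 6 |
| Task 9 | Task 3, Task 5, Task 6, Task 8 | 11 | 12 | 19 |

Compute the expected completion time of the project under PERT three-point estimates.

te_Task 1 = (12 + 4·14 + 22)/6 = 90/6 = 15
te_Task 2 = (8 + 4·11 + 26)/6 = 78/6 = 13
te_Task 3 = (9 + 4·12 + 21)/6 = 78/6 = 13
te_Task 4 = (4 + 4·6 + 14)/6 = 42/6 = 7
te_Task 5 = (1 + 4·6 + 11)/6 = 36/6 = 6
te_Task 6 = (1 + 4·2 + 15)/6 = 24/6 = 4
te_Task 7 = (8 + 4·14 + 26)/6 = 90/6 = 15
te_Task 8 = (4 + 4·5 + 6)/6 = 30/6 = 5
te_Task 9 = (11 + 4·12 + 19)/6 = 78/6 = 13

Forward pass:
ES_Task 1 = 0; EF_Task 1 = 15
ES_Task 2 = 15; EF_Task 2 = 15+13 = 28
ES_Task 3 = 15; EF_Task 3 = 15+13 = 28
ES_Task 4 = 28; EF_Task 4 = 28+7 = 35
ES_Task 5 = max(EF_Task 1=15, EF_Task 4=35) = 35; EF_Task 5 = 35+6 = 41
ES_Task 6 = 28; EF_Task 6 = 28+4 = 32
ES_Task 7 = 28; EF_Task 7 = 28+15 = 43
ES_Task 8 = 43; EF_Task 8 = 43+5 = 48
ES_Task 9 = max(EF_Task 3=28, EF_Task 5=41, EF_Task 6=32, EF_Task 8=48) = 48; EF_Task 9 = 48+13 = 61
Expected project duration μ = 61 weeks. Critical path: Task 1 → Task 2 → Task 7 → Task 8 → Task 9.

61 weeks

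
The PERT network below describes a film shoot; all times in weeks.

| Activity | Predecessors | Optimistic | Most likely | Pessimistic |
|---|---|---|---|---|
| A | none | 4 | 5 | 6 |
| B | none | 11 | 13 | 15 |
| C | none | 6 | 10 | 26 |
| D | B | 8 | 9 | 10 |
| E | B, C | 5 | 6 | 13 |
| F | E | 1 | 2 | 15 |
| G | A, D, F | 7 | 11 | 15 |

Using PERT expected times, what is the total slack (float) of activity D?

2 weeks

te_A = (4 + 4·5 + 6)/6 = 30/6 = 5
te_B = (11 + 4·13 + 15)/6 = 78/6 = 13
te_C = (6 + 4·10 + 26)/6 = 72/6 = 12
te_D = (8 + 4·9 + 10)/6 = 54/6 = 9
te_E = (5 + 4·6 + 13)/6 = 42/6 = 7
te_F = (1 + 4·2 + 15)/6 = 24/6 = 4
te_G = (7 + 4·11 + 15)/6 = 66/6 = 11

Forward pass:
ES_A = 0; EF_A = 5
ES_B = 0; EF_B = 13
ES_C = 0; EF_C = 12
ES_D = 13; EF_D = 13+9 = 22
ES_E = max(EF_B=13, EF_C=12) = 13; EF_E = 13+7 = 20
ES_F = 20; EF_F = 20+4 = 24
ES_G = max(EF_A=5, EF_D=22, EF_F=24) = 24; EF_G = 24+11 = 35
Expected project duration μ = 35 weeks. Critical path: B → E → F → G.

Backward pass:
LF_G = 35; LS_G = 35−11 = 24
LF_F = LS_G = 24; LS_F = 24−4 = 20
LF_E = LS_F = 20; LS_E = 20−7 = 13
LF_D = LS_G = 24; LS_D = 24−9 = 15
LF_C = LS_E = 13; LS_C = 13−12 = 1
LF_B = min(LS_D=15, LS_E=13) = 13; LS_B = 13−13 = 0
LF_A = LS_G = 24; LS_A = 24−5 = 19
Slack_D = LS_D − ES_D = 15 − 13 = 2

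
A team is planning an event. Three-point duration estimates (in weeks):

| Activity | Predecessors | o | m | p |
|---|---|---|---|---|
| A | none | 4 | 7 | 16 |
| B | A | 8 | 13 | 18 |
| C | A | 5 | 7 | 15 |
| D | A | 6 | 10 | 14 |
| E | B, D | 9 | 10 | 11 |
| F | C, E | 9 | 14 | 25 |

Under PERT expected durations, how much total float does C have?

15 weeks

te_A = (4 + 4·7 + 16)/6 = 48/6 = 8
te_B = (8 + 4·13 + 18)/6 = 78/6 = 13
te_C = (5 + 4·7 + 15)/6 = 48/6 = 8
te_D = (6 + 4·10 + 14)/6 = 60/6 = 10
te_E = (9 + 4·10 + 11)/6 = 60/6 = 10
te_F = (9 + 4·14 + 25)/6 = 90/6 = 15

Forward pass:
ES_A = 0; EF_A = 8
ES_B = 8; EF_B = 8+13 = 21
ES_C = 8; EF_C = 8+8 = 16
ES_D = 8; EF_D = 8+10 = 18
ES_E = max(EF_B=21, EF_D=18) = 21; EF_E = 21+10 = 31
ES_F = max(EF_C=16, EF_E=31) = 31; EF_F = 31+15 = 46
Expected project duration μ = 46 weeks. Critical path: A → B → E → F.

Backward pass:
LF_F = 46; LS_F = 46−15 = 31
LF_E = LS_F = 31; LS_E = 31−10 = 21
LF_D = LS_E = 21; LS_D = 21−10 = 11
LF_C = LS_F = 31; LS_C = 31−8 = 23
LF_B = LS_E = 21; LS_B = 21−13 = 8
LF_A = min(LS_B=8, LS_C=23, LS_D=11) = 8; LS_A = 8−8 = 0
Slack_C = LS_C − ES_C = 23 − 8 = 15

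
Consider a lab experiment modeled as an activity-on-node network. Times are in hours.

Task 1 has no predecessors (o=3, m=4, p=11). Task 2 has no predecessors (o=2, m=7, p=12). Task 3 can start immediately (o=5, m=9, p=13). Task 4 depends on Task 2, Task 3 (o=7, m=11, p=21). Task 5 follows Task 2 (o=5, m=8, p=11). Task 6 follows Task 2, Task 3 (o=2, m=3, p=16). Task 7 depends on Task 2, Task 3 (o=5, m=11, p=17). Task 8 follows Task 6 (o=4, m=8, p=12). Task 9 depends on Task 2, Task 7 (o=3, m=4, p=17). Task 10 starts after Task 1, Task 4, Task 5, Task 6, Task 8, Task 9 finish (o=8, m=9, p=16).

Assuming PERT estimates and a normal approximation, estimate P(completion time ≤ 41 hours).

te_Task 1 = (3 + 4·4 + 11)/6 = 30/6 = 5; σ²_Task 1 = ((11−3)/6)² = 1.778
te_Task 2 = (2 + 4·7 + 12)/6 = 42/6 = 7; σ²_Task 2 = ((12−2)/6)² = 2.778
te_Task 3 = (5 + 4·9 + 13)/6 = 54/6 = 9; σ²_Task 3 = ((13−5)/6)² = 1.778
te_Task 4 = (7 + 4·11 + 21)/6 = 72/6 = 12; σ²_Task 4 = ((21−7)/6)² = 5.444
te_Task 5 = (5 + 4·8 + 11)/6 = 48/6 = 8; σ²_Task 5 = ((11−5)/6)² = 1.000
te_Task 6 = (2 + 4·3 + 16)/6 = 30/6 = 5; σ²_Task 6 = ((16−2)/6)² = 5.444
te_Task 7 = (5 + 4·11 + 17)/6 = 66/6 = 11; σ²_Task 7 = ((17−5)/6)² = 4.000
te_Task 8 = (4 + 4·8 + 12)/6 = 48/6 = 8; σ²_Task 8 = ((12−4)/6)² = 1.778
te_Task 9 = (3 + 4·4 + 17)/6 = 36/6 = 6; σ²_Task 9 = ((17−3)/6)² = 5.444
te_Task 10 = (8 + 4·9 + 16)/6 = 60/6 = 10; σ²_Task 10 = ((16−8)/6)² = 1.778

Forward pass:
ES_Task 1 = 0; EF_Task 1 = 5
ES_Task 2 = 0; EF_Task 2 = 7
ES_Task 3 = 0; EF_Task 3 = 9
ES_Task 4 = max(EF_Task 2=7, EF_Task 3=9) = 9; EF_Task 4 = 9+12 = 21
ES_Task 5 = 7; EF_Task 5 = 7+8 = 15
ES_Task 6 = max(EF_Task 2=7, EF_Task 3=9) = 9; EF_Task 6 = 9+5 = 14
ES_Task 7 = max(EF_Task 2=7, EF_Task 3=9) = 9; EF_Task 7 = 9+11 = 20
ES_Task 8 = 14; EF_Task 8 = 14+8 = 22
ES_Task 9 = max(EF_Task 2=7, EF_Task 7=20) = 20; EF_Task 9 = 20+6 = 26
ES_Task 10 = max(EF_Task 1=5, EF_Task 4=21, EF_Task 5=15, EF_Task 6=14, EF_Task 8=22, EF_Task 9=26) = 26; EF_Task 10 = 26+10 = 36
Expected project duration μ = 36 hours. Critical path: Task 3 → Task 7 → Task 9 → Task 10.

Variance along critical path = 1.778 + 4.000 + 5.444 + 1.778 = 13.000; σ = √13.000 = 3.606 hours.
Z = (41 − 36) / 3.606 = 1.387
P(T ≤ 41) = Φ(1.387) ≈ 0.917

0.917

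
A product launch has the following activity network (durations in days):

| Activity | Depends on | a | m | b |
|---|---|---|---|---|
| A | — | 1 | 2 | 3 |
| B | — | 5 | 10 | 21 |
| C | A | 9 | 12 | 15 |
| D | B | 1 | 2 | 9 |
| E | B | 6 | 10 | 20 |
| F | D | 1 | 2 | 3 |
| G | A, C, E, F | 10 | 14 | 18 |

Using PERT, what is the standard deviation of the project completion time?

3.79 days

te_A = (1 + 4·2 + 3)/6 = 12/6 = 2; σ²_A = ((3−1)/6)² = 0.111
te_B = (5 + 4·10 + 21)/6 = 66/6 = 11; σ²_B = ((21−5)/6)² = 7.111
te_C = (9 + 4·12 + 15)/6 = 72/6 = 12; σ²_C = ((15−9)/6)² = 1.000
te_D = (1 + 4·2 + 9)/6 = 18/6 = 3; σ²_D = ((9−1)/6)² = 1.778
te_E = (6 + 4·10 + 20)/6 = 66/6 = 11; σ²_E = ((20−6)/6)² = 5.444
te_F = (1 + 4·2 + 3)/6 = 12/6 = 2; σ²_F = ((3−1)/6)² = 0.111
te_G = (10 + 4·14 + 18)/6 = 84/6 = 14; σ²_G = ((18−10)/6)² = 1.778

Forward pass:
ES_A = 0; EF_A = 2
ES_B = 0; EF_B = 11
ES_C = 2; EF_C = 2+12 = 14
ES_D = 11; EF_D = 11+3 = 14
ES_E = 11; EF_E = 11+11 = 22
ES_F = 14; EF_F = 14+2 = 16
ES_G = max(EF_A=2, EF_C=14, EF_E=22, EF_F=16) = 22; EF_G = 22+14 = 36
Expected project duration μ = 36 days. Critical path: B → E → G.

Variance along critical path = 7.111 + 5.444 + 1.778 = 14.333
σ = √14.333 = 3.786 days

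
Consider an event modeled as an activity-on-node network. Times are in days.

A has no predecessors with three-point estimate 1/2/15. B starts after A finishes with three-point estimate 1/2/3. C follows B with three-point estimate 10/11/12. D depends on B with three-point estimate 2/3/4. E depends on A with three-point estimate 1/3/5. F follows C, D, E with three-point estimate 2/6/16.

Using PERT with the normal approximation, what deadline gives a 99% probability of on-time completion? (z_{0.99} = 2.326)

31.8 days

te_A = (1 + 4·2 + 15)/6 = 24/6 = 4; σ²_A = ((15−1)/6)² = 5.444
te_B = (1 + 4·2 + 3)/6 = 12/6 = 2; σ²_B = ((3−1)/6)² = 0.111
te_C = (10 + 4·11 + 12)/6 = 66/6 = 11; σ²_C = ((12−10)/6)² = 0.111
te_D = (2 + 4·3 + 4)/6 = 18/6 = 3; σ²_D = ((4−2)/6)² = 0.111
te_E = (1 + 4·3 + 5)/6 = 18/6 = 3; σ²_E = ((5−1)/6)² = 0.444
te_F = (2 + 4·6 + 16)/6 = 42/6 = 7; σ²_F = ((16−2)/6)² = 5.444

Forward pass:
ES_A = 0; EF_A = 4
ES_B = 4; EF_B = 4+2 = 6
ES_C = 6; EF_C = 6+11 = 17
ES_D = 6; EF_D = 6+3 = 9
ES_E = 4; EF_E = 4+3 = 7
ES_F = max(EF_C=17, EF_D=9, EF_E=7) = 17; EF_F = 17+7 = 24
Expected project duration μ = 24 days. Critical path: A → B → C → F.

Variance along critical path = 5.444 + 0.111 + 0.111 + 5.444 = 11.111; σ = 3.333 days.
D = μ + z·σ = 24 + 2.326·3.333 = 31.8 days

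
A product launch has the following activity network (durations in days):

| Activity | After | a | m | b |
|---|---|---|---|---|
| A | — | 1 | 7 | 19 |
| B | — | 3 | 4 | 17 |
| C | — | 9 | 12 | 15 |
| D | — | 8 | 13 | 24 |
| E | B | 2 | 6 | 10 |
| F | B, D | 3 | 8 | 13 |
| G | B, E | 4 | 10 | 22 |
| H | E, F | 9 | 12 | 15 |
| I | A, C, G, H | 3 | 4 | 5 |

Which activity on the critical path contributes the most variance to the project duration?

D

te_A = (1 + 4·7 + 19)/6 = 48/6 = 8; σ²_A = ((19−1)/6)² = 9.000
te_B = (3 + 4·4 + 17)/6 = 36/6 = 6; σ²_B = ((17−3)/6)² = 5.444
te_C = (9 + 4·12 + 15)/6 = 72/6 = 12; σ²_C = ((15−9)/6)² = 1.000
te_D = (8 + 4·13 + 24)/6 = 84/6 = 14; σ²_D = ((24−8)/6)² = 7.111
te_E = (2 + 4·6 + 10)/6 = 36/6 = 6; σ²_E = ((10−2)/6)² = 1.778
te_F = (3 + 4·8 + 13)/6 = 48/6 = 8; σ²_F = ((13−3)/6)² = 2.778
te_G = (4 + 4·10 + 22)/6 = 66/6 = 11; σ²_G = ((22−4)/6)² = 9.000
te_H = (9 + 4·12 + 15)/6 = 72/6 = 12; σ²_H = ((15−9)/6)² = 1.000
te_I = (3 + 4·4 + 5)/6 = 24/6 = 4; σ²_I = ((5−3)/6)² = 0.111

Forward pass:
ES_A = 0; EF_A = 8
ES_B = 0; EF_B = 6
ES_C = 0; EF_C = 12
ES_D = 0; EF_D = 14
ES_E = 6; EF_E = 6+6 = 12
ES_F = max(EF_B=6, EF_D=14) = 14; EF_F = 14+8 = 22
ES_G = max(EF_B=6, EF_E=12) = 12; EF_G = 12+11 = 23
ES_H = max(EF_E=12, EF_F=22) = 22; EF_H = 22+12 = 34
ES_I = max(EF_A=8, EF_C=12, EF_G=23, EF_H=34) = 34; EF_I = 34+4 = 38
Expected project duration μ = 38 days. Critical path: D → F → H → I.

Variances on critical path: σ²_D=7.111, σ²_F=2.778, σ²_H=1.000, σ²_I=0.111.
Largest is σ²_D = 7.111.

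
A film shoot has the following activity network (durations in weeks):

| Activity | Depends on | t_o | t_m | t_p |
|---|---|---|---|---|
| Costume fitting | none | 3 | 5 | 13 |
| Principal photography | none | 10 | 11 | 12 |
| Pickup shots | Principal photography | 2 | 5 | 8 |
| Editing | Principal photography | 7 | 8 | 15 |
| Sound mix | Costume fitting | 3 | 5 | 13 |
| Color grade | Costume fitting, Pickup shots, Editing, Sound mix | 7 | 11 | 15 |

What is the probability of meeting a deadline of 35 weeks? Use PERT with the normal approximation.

0.982

te_Costume fitting = (3 + 4·5 + 13)/6 = 36/6 = 6; σ²_Costume fitting = ((13−3)/6)² = 2.778
te_Principal photography = (10 + 4·11 + 12)/6 = 66/6 = 11; σ²_Principal photography = ((12−10)/6)² = 0.111
te_Pickup shots = (2 + 4·5 + 8)/6 = 30/6 = 5; σ²_Pickup shots = ((8−2)/6)² = 1.000
te_Editing = (7 + 4·8 + 15)/6 = 54/6 = 9; σ²_Editing = ((15−7)/6)² = 1.778
te_Sound mix = (3 + 4·5 + 13)/6 = 36/6 = 6; σ²_Sound mix = ((13−3)/6)² = 2.778
te_Color grade = (7 + 4·11 + 15)/6 = 66/6 = 11; σ²_Color grade = ((15−7)/6)² = 1.778

Forward pass:
ES_Costume fitting = 0; EF_Costume fitting = 6
ES_Principal photography = 0; EF_Principal photography = 11
ES_Pickup shots = 11; EF_Pickup shots = 11+5 = 16
ES_Editing = 11; EF_Editing = 11+9 = 20
ES_Sound mix = 6; EF_Sound mix = 6+6 = 12
ES_Color grade = max(EF_Costume fitting=6, EF_Pickup shots=16, EF_Editing=20, EF_Sound mix=12) = 20; EF_Color grade = 20+11 = 31
Expected project duration μ = 31 weeks. Critical path: Principal photography → Editing → Color grade.

Variance along critical path = 0.111 + 1.778 + 1.778 = 3.667; σ = √3.667 = 1.915 weeks.
Z = (35 − 31) / 1.915 = 2.089
P(T ≤ 35) = Φ(2.089) ≈ 0.982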